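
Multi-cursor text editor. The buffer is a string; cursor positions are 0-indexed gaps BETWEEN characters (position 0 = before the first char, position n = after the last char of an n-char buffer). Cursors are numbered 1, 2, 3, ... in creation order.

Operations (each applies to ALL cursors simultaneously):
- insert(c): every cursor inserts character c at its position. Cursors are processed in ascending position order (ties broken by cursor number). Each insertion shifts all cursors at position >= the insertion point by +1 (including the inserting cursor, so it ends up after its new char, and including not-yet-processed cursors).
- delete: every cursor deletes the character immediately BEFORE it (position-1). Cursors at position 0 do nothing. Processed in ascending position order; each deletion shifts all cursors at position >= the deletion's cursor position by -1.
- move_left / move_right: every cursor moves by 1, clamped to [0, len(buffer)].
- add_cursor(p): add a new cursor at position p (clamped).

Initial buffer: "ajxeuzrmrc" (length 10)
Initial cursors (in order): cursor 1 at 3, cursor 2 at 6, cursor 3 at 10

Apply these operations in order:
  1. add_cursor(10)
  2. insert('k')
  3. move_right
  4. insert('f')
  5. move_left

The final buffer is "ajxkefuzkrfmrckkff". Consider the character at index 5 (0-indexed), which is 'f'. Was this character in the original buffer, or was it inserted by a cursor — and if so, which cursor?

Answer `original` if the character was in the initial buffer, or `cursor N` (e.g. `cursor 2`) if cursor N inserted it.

After op 1 (add_cursor(10)): buffer="ajxeuzrmrc" (len 10), cursors c1@3 c2@6 c3@10 c4@10, authorship ..........
After op 2 (insert('k')): buffer="ajxkeuzkrmrckk" (len 14), cursors c1@4 c2@8 c3@14 c4@14, authorship ...1...2....34
After op 3 (move_right): buffer="ajxkeuzkrmrckk" (len 14), cursors c1@5 c2@9 c3@14 c4@14, authorship ...1...2....34
After op 4 (insert('f')): buffer="ajxkefuzkrfmrckkff" (len 18), cursors c1@6 c2@11 c3@18 c4@18, authorship ...1.1..2.2...3434
After op 5 (move_left): buffer="ajxkefuzkrfmrckkff" (len 18), cursors c1@5 c2@10 c3@17 c4@17, authorship ...1.1..2.2...3434
Authorship (.=original, N=cursor N): . . . 1 . 1 . . 2 . 2 . . . 3 4 3 4
Index 5: author = 1

Answer: cursor 1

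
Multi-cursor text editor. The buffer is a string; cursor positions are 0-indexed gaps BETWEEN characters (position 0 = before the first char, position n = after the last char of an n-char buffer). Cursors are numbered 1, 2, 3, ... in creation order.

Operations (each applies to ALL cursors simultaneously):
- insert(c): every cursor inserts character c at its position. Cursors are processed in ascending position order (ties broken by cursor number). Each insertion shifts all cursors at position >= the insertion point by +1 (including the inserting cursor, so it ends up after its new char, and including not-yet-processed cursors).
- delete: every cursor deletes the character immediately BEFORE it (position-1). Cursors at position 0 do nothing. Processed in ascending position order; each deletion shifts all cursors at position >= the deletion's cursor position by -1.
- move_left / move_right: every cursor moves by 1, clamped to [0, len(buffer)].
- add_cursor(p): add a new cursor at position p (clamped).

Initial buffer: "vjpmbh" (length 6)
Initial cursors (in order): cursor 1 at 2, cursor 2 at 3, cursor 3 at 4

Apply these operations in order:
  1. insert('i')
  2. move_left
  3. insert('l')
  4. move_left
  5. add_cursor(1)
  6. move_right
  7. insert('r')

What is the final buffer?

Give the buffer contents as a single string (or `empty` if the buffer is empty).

After op 1 (insert('i')): buffer="vjipimibh" (len 9), cursors c1@3 c2@5 c3@7, authorship ..1.2.3..
After op 2 (move_left): buffer="vjipimibh" (len 9), cursors c1@2 c2@4 c3@6, authorship ..1.2.3..
After op 3 (insert('l')): buffer="vjliplimlibh" (len 12), cursors c1@3 c2@6 c3@9, authorship ..11.22.33..
After op 4 (move_left): buffer="vjliplimlibh" (len 12), cursors c1@2 c2@5 c3@8, authorship ..11.22.33..
After op 5 (add_cursor(1)): buffer="vjliplimlibh" (len 12), cursors c4@1 c1@2 c2@5 c3@8, authorship ..11.22.33..
After op 6 (move_right): buffer="vjliplimlibh" (len 12), cursors c4@2 c1@3 c2@6 c3@9, authorship ..11.22.33..
After op 7 (insert('r')): buffer="vjrlriplrimlribh" (len 16), cursors c4@3 c1@5 c2@9 c3@13, authorship ..4111.222.333..

Answer: vjrlriplrimlribh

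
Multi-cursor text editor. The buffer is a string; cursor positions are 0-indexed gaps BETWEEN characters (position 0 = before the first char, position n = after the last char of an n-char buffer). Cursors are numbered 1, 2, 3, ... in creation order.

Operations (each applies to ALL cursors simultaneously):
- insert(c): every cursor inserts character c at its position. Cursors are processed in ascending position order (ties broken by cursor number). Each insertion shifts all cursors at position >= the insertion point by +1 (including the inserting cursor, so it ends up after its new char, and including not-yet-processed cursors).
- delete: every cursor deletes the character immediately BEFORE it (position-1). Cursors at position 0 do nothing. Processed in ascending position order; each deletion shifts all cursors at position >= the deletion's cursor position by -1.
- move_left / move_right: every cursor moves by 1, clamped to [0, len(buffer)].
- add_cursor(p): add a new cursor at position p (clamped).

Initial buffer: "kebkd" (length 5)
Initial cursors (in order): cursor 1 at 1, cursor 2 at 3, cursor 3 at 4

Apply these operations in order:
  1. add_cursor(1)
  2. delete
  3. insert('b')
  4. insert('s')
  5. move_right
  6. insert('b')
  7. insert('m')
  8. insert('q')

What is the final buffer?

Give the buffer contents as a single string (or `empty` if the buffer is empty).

After op 1 (add_cursor(1)): buffer="kebkd" (len 5), cursors c1@1 c4@1 c2@3 c3@4, authorship .....
After op 2 (delete): buffer="ed" (len 2), cursors c1@0 c4@0 c2@1 c3@1, authorship ..
After op 3 (insert('b')): buffer="bbebbd" (len 6), cursors c1@2 c4@2 c2@5 c3@5, authorship 14.23.
After op 4 (insert('s')): buffer="bbssebbssd" (len 10), cursors c1@4 c4@4 c2@9 c3@9, authorship 1414.2323.
After op 5 (move_right): buffer="bbssebbssd" (len 10), cursors c1@5 c4@5 c2@10 c3@10, authorship 1414.2323.
After op 6 (insert('b')): buffer="bbssebbbbssdbb" (len 14), cursors c1@7 c4@7 c2@14 c3@14, authorship 1414.142323.23
After op 7 (insert('m')): buffer="bbssebbmmbbssdbbmm" (len 18), cursors c1@9 c4@9 c2@18 c3@18, authorship 1414.14142323.2323
After op 8 (insert('q')): buffer="bbssebbmmqqbbssdbbmmqq" (len 22), cursors c1@11 c4@11 c2@22 c3@22, authorship 1414.1414142323.232323

Answer: bbssebbmmqqbbssdbbmmqq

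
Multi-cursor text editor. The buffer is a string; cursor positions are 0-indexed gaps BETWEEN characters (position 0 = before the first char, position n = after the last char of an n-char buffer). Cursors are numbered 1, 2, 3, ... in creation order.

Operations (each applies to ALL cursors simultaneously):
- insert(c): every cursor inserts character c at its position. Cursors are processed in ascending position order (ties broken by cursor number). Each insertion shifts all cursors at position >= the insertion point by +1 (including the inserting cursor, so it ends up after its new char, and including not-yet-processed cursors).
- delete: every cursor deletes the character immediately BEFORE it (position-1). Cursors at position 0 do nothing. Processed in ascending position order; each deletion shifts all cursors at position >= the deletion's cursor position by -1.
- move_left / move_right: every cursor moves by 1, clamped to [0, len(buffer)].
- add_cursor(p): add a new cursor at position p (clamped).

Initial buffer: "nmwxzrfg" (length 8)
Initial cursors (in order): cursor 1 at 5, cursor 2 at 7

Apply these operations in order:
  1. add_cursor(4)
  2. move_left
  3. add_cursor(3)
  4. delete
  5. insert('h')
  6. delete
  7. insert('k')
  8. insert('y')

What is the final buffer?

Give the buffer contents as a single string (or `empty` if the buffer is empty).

Answer: nkkkyyyzkyfg

Derivation:
After op 1 (add_cursor(4)): buffer="nmwxzrfg" (len 8), cursors c3@4 c1@5 c2@7, authorship ........
After op 2 (move_left): buffer="nmwxzrfg" (len 8), cursors c3@3 c1@4 c2@6, authorship ........
After op 3 (add_cursor(3)): buffer="nmwxzrfg" (len 8), cursors c3@3 c4@3 c1@4 c2@6, authorship ........
After op 4 (delete): buffer="nzfg" (len 4), cursors c1@1 c3@1 c4@1 c2@2, authorship ....
After op 5 (insert('h')): buffer="nhhhzhfg" (len 8), cursors c1@4 c3@4 c4@4 c2@6, authorship .134.2..
After op 6 (delete): buffer="nzfg" (len 4), cursors c1@1 c3@1 c4@1 c2@2, authorship ....
After op 7 (insert('k')): buffer="nkkkzkfg" (len 8), cursors c1@4 c3@4 c4@4 c2@6, authorship .134.2..
After op 8 (insert('y')): buffer="nkkkyyyzkyfg" (len 12), cursors c1@7 c3@7 c4@7 c2@10, authorship .134134.22..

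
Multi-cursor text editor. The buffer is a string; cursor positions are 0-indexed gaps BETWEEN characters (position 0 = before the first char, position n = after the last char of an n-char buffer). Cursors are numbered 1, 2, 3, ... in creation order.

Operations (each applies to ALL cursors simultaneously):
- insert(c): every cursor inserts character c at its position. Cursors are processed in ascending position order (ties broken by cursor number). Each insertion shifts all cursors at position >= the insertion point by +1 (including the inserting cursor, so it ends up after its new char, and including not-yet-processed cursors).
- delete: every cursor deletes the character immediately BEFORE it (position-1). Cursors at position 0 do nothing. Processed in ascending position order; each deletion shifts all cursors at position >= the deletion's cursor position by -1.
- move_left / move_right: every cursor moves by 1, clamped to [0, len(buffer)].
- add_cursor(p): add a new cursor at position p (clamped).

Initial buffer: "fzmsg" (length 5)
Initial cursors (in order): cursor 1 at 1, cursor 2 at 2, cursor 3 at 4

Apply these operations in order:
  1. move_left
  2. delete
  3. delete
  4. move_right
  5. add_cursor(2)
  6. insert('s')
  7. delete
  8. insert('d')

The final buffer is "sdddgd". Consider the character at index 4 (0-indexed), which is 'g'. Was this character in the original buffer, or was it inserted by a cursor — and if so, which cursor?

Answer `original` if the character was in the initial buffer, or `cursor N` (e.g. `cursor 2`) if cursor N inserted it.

Answer: original

Derivation:
After op 1 (move_left): buffer="fzmsg" (len 5), cursors c1@0 c2@1 c3@3, authorship .....
After op 2 (delete): buffer="zsg" (len 3), cursors c1@0 c2@0 c3@1, authorship ...
After op 3 (delete): buffer="sg" (len 2), cursors c1@0 c2@0 c3@0, authorship ..
After op 4 (move_right): buffer="sg" (len 2), cursors c1@1 c2@1 c3@1, authorship ..
After op 5 (add_cursor(2)): buffer="sg" (len 2), cursors c1@1 c2@1 c3@1 c4@2, authorship ..
After op 6 (insert('s')): buffer="ssssgs" (len 6), cursors c1@4 c2@4 c3@4 c4@6, authorship .123.4
After op 7 (delete): buffer="sg" (len 2), cursors c1@1 c2@1 c3@1 c4@2, authorship ..
After op 8 (insert('d')): buffer="sdddgd" (len 6), cursors c1@4 c2@4 c3@4 c4@6, authorship .123.4
Authorship (.=original, N=cursor N): . 1 2 3 . 4
Index 4: author = original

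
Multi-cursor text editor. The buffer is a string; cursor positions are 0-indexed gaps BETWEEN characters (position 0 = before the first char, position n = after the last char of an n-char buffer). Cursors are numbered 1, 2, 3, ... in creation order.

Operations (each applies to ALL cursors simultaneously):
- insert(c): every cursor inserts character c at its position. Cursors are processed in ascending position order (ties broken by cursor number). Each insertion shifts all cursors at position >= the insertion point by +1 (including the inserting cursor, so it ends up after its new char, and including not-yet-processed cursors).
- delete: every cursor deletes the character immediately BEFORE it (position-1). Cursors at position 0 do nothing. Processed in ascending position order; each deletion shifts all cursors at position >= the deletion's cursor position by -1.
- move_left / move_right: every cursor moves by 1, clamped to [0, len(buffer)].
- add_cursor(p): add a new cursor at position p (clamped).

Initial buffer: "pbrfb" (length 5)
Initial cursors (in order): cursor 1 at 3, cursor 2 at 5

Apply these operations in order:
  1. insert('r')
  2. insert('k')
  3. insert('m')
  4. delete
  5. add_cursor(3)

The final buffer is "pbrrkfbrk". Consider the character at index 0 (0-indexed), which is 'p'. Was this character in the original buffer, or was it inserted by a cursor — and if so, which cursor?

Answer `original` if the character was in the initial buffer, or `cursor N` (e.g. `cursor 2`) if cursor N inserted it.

After op 1 (insert('r')): buffer="pbrrfbr" (len 7), cursors c1@4 c2@7, authorship ...1..2
After op 2 (insert('k')): buffer="pbrrkfbrk" (len 9), cursors c1@5 c2@9, authorship ...11..22
After op 3 (insert('m')): buffer="pbrrkmfbrkm" (len 11), cursors c1@6 c2@11, authorship ...111..222
After op 4 (delete): buffer="pbrrkfbrk" (len 9), cursors c1@5 c2@9, authorship ...11..22
After op 5 (add_cursor(3)): buffer="pbrrkfbrk" (len 9), cursors c3@3 c1@5 c2@9, authorship ...11..22
Authorship (.=original, N=cursor N): . . . 1 1 . . 2 2
Index 0: author = original

Answer: original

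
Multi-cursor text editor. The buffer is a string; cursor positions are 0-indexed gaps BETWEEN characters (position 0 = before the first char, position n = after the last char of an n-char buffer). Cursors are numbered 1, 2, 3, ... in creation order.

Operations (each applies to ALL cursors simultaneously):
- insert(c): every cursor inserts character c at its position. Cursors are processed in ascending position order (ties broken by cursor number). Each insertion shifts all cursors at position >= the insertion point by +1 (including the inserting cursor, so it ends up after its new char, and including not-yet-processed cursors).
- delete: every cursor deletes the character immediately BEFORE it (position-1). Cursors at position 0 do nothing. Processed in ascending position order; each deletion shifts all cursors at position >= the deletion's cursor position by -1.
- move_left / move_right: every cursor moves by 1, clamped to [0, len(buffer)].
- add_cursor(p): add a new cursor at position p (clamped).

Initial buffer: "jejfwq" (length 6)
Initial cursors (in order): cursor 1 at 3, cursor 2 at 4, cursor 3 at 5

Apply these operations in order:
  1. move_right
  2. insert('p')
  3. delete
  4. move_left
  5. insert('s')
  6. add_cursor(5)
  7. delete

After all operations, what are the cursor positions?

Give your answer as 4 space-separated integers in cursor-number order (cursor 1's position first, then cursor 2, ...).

After op 1 (move_right): buffer="jejfwq" (len 6), cursors c1@4 c2@5 c3@6, authorship ......
After op 2 (insert('p')): buffer="jejfpwpqp" (len 9), cursors c1@5 c2@7 c3@9, authorship ....1.2.3
After op 3 (delete): buffer="jejfwq" (len 6), cursors c1@4 c2@5 c3@6, authorship ......
After op 4 (move_left): buffer="jejfwq" (len 6), cursors c1@3 c2@4 c3@5, authorship ......
After op 5 (insert('s')): buffer="jejsfswsq" (len 9), cursors c1@4 c2@6 c3@8, authorship ...1.2.3.
After op 6 (add_cursor(5)): buffer="jejsfswsq" (len 9), cursors c1@4 c4@5 c2@6 c3@8, authorship ...1.2.3.
After op 7 (delete): buffer="jejwq" (len 5), cursors c1@3 c2@3 c4@3 c3@4, authorship .....

Answer: 3 3 4 3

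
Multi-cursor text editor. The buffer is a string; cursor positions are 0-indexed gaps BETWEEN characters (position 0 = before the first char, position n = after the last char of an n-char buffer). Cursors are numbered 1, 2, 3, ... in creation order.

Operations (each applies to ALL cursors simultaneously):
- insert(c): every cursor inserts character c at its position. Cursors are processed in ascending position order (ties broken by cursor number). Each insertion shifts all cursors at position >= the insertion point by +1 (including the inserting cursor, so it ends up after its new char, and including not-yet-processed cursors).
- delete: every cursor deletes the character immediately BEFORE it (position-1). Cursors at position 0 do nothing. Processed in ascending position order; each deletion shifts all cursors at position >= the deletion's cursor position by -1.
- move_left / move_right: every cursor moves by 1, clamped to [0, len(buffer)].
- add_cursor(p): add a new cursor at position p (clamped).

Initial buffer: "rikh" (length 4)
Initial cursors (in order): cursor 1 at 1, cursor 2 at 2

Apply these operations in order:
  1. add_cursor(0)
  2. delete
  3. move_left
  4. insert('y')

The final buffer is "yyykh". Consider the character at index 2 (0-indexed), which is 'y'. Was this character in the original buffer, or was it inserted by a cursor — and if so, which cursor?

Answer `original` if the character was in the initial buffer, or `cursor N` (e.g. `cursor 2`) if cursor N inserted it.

After op 1 (add_cursor(0)): buffer="rikh" (len 4), cursors c3@0 c1@1 c2@2, authorship ....
After op 2 (delete): buffer="kh" (len 2), cursors c1@0 c2@0 c3@0, authorship ..
After op 3 (move_left): buffer="kh" (len 2), cursors c1@0 c2@0 c3@0, authorship ..
After op 4 (insert('y')): buffer="yyykh" (len 5), cursors c1@3 c2@3 c3@3, authorship 123..
Authorship (.=original, N=cursor N): 1 2 3 . .
Index 2: author = 3

Answer: cursor 3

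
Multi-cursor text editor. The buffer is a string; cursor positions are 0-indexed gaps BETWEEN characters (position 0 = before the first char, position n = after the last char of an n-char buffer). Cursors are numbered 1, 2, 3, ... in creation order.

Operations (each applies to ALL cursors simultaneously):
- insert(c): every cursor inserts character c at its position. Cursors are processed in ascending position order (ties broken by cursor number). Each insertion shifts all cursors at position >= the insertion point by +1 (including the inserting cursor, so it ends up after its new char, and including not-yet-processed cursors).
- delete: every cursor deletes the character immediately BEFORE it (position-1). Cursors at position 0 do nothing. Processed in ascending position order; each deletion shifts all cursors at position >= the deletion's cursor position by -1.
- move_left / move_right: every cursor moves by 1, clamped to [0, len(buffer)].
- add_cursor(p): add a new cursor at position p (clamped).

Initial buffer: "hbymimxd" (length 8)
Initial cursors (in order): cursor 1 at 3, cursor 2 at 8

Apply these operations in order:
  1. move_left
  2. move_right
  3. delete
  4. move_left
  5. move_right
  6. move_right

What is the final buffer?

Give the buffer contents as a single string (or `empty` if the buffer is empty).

After op 1 (move_left): buffer="hbymimxd" (len 8), cursors c1@2 c2@7, authorship ........
After op 2 (move_right): buffer="hbymimxd" (len 8), cursors c1@3 c2@8, authorship ........
After op 3 (delete): buffer="hbmimx" (len 6), cursors c1@2 c2@6, authorship ......
After op 4 (move_left): buffer="hbmimx" (len 6), cursors c1@1 c2@5, authorship ......
After op 5 (move_right): buffer="hbmimx" (len 6), cursors c1@2 c2@6, authorship ......
After op 6 (move_right): buffer="hbmimx" (len 6), cursors c1@3 c2@6, authorship ......

Answer: hbmimx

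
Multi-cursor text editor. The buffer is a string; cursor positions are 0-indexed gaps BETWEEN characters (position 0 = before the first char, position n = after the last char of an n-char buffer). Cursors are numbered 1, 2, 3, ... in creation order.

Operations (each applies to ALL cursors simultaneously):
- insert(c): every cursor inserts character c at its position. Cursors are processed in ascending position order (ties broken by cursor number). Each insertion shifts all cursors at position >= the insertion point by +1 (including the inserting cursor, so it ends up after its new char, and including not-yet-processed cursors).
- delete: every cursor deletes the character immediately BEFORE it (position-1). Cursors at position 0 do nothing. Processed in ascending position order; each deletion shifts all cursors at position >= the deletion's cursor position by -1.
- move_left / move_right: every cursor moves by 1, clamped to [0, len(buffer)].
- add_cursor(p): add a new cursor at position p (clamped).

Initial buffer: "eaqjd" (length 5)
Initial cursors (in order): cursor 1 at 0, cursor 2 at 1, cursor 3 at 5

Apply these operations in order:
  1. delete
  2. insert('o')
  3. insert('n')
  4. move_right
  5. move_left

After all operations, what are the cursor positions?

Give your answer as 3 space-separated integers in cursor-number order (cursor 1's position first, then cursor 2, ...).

Answer: 4 4 8

Derivation:
After op 1 (delete): buffer="aqj" (len 3), cursors c1@0 c2@0 c3@3, authorship ...
After op 2 (insert('o')): buffer="ooaqjo" (len 6), cursors c1@2 c2@2 c3@6, authorship 12...3
After op 3 (insert('n')): buffer="oonnaqjon" (len 9), cursors c1@4 c2@4 c3@9, authorship 1212...33
After op 4 (move_right): buffer="oonnaqjon" (len 9), cursors c1@5 c2@5 c3@9, authorship 1212...33
After op 5 (move_left): buffer="oonnaqjon" (len 9), cursors c1@4 c2@4 c3@8, authorship 1212...33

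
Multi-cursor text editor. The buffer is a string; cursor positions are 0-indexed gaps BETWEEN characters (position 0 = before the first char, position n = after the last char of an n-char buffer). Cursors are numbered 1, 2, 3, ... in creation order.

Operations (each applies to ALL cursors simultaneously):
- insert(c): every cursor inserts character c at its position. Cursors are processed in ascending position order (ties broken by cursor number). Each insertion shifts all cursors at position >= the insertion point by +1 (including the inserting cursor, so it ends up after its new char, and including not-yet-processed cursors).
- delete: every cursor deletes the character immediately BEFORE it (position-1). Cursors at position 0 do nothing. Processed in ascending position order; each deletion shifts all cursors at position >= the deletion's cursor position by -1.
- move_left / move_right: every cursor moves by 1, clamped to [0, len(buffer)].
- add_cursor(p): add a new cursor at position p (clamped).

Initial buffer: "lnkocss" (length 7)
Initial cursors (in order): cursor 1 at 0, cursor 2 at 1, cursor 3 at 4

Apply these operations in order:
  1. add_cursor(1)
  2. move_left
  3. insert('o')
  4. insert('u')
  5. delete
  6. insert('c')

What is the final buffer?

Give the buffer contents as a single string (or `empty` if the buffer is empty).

After op 1 (add_cursor(1)): buffer="lnkocss" (len 7), cursors c1@0 c2@1 c4@1 c3@4, authorship .......
After op 2 (move_left): buffer="lnkocss" (len 7), cursors c1@0 c2@0 c4@0 c3@3, authorship .......
After op 3 (insert('o')): buffer="ooolnkoocss" (len 11), cursors c1@3 c2@3 c4@3 c3@7, authorship 124...3....
After op 4 (insert('u')): buffer="ooouuulnkouocss" (len 15), cursors c1@6 c2@6 c4@6 c3@11, authorship 124124...33....
After op 5 (delete): buffer="ooolnkoocss" (len 11), cursors c1@3 c2@3 c4@3 c3@7, authorship 124...3....
After op 6 (insert('c')): buffer="oooccclnkococss" (len 15), cursors c1@6 c2@6 c4@6 c3@11, authorship 124124...33....

Answer: oooccclnkococss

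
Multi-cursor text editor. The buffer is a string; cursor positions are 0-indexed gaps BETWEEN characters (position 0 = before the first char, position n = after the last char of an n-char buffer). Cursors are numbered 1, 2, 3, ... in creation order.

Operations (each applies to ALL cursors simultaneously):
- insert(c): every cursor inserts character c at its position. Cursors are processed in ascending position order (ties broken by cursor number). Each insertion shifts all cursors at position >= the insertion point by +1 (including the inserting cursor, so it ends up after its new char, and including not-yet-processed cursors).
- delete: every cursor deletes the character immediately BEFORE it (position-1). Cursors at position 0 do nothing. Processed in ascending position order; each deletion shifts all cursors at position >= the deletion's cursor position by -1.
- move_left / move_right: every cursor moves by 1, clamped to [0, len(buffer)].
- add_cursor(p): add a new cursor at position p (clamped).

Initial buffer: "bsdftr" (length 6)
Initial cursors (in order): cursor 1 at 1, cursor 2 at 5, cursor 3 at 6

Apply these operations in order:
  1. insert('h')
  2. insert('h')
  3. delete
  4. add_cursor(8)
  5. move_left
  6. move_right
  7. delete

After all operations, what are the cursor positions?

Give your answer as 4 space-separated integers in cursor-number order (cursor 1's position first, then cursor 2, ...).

After op 1 (insert('h')): buffer="bhsdfthrh" (len 9), cursors c1@2 c2@7 c3@9, authorship .1....2.3
After op 2 (insert('h')): buffer="bhhsdfthhrhh" (len 12), cursors c1@3 c2@9 c3@12, authorship .11....22.33
After op 3 (delete): buffer="bhsdfthrh" (len 9), cursors c1@2 c2@7 c3@9, authorship .1....2.3
After op 4 (add_cursor(8)): buffer="bhsdfthrh" (len 9), cursors c1@2 c2@7 c4@8 c3@9, authorship .1....2.3
After op 5 (move_left): buffer="bhsdfthrh" (len 9), cursors c1@1 c2@6 c4@7 c3@8, authorship .1....2.3
After op 6 (move_right): buffer="bhsdfthrh" (len 9), cursors c1@2 c2@7 c4@8 c3@9, authorship .1....2.3
After op 7 (delete): buffer="bsdft" (len 5), cursors c1@1 c2@5 c3@5 c4@5, authorship .....

Answer: 1 5 5 5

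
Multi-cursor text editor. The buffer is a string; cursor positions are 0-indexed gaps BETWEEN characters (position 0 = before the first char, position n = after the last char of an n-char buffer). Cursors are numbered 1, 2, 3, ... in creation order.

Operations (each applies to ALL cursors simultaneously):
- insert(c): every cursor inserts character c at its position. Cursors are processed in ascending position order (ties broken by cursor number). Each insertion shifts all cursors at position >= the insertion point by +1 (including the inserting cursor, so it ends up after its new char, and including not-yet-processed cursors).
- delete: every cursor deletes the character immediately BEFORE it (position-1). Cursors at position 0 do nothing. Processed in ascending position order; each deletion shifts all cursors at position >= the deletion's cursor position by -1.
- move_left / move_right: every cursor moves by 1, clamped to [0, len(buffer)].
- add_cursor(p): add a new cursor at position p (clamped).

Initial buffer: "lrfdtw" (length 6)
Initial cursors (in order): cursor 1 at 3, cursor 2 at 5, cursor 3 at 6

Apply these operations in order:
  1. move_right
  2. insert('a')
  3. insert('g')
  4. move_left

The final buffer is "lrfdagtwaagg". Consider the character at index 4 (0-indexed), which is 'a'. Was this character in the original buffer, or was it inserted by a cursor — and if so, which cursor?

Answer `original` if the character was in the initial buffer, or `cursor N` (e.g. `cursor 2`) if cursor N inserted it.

After op 1 (move_right): buffer="lrfdtw" (len 6), cursors c1@4 c2@6 c3@6, authorship ......
After op 2 (insert('a')): buffer="lrfdatwaa" (len 9), cursors c1@5 c2@9 c3@9, authorship ....1..23
After op 3 (insert('g')): buffer="lrfdagtwaagg" (len 12), cursors c1@6 c2@12 c3@12, authorship ....11..2323
After op 4 (move_left): buffer="lrfdagtwaagg" (len 12), cursors c1@5 c2@11 c3@11, authorship ....11..2323
Authorship (.=original, N=cursor N): . . . . 1 1 . . 2 3 2 3
Index 4: author = 1

Answer: cursor 1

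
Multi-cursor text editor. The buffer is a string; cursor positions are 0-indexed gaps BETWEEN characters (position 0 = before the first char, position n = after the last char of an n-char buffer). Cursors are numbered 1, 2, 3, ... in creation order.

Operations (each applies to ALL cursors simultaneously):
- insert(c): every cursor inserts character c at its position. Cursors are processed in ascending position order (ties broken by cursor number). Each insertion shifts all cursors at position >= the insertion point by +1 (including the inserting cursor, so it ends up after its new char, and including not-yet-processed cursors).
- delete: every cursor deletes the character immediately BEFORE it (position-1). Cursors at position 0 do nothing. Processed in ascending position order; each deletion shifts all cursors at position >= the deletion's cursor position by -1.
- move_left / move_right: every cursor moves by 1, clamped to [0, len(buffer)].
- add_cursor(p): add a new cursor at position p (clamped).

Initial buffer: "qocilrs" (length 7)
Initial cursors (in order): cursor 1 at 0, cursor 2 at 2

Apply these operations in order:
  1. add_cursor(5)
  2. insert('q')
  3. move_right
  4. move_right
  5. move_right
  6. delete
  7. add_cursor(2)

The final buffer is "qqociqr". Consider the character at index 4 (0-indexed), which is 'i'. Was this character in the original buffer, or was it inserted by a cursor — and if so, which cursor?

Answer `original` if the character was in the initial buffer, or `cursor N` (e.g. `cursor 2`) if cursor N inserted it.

After op 1 (add_cursor(5)): buffer="qocilrs" (len 7), cursors c1@0 c2@2 c3@5, authorship .......
After op 2 (insert('q')): buffer="qqoqcilqrs" (len 10), cursors c1@1 c2@4 c3@8, authorship 1..2...3..
After op 3 (move_right): buffer="qqoqcilqrs" (len 10), cursors c1@2 c2@5 c3@9, authorship 1..2...3..
After op 4 (move_right): buffer="qqoqcilqrs" (len 10), cursors c1@3 c2@6 c3@10, authorship 1..2...3..
After op 5 (move_right): buffer="qqoqcilqrs" (len 10), cursors c1@4 c2@7 c3@10, authorship 1..2...3..
After op 6 (delete): buffer="qqociqr" (len 7), cursors c1@3 c2@5 c3@7, authorship 1....3.
After op 7 (add_cursor(2)): buffer="qqociqr" (len 7), cursors c4@2 c1@3 c2@5 c3@7, authorship 1....3.
Authorship (.=original, N=cursor N): 1 . . . . 3 .
Index 4: author = original

Answer: original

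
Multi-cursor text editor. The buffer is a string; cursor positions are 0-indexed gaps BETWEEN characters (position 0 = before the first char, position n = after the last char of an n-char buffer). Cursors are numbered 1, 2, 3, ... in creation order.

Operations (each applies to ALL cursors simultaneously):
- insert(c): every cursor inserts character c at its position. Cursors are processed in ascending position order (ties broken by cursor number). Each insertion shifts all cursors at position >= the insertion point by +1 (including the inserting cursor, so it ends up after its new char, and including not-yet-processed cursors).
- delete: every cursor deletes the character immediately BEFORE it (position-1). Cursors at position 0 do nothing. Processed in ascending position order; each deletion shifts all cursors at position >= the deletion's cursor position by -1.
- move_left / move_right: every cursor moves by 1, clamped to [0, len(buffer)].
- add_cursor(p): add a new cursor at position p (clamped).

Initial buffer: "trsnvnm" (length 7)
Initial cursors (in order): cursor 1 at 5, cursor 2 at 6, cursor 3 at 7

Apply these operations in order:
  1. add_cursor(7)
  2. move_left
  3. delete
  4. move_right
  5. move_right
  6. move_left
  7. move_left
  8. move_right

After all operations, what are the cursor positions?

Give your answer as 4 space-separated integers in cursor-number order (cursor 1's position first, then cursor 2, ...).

Answer: 2 2 2 2

Derivation:
After op 1 (add_cursor(7)): buffer="trsnvnm" (len 7), cursors c1@5 c2@6 c3@7 c4@7, authorship .......
After op 2 (move_left): buffer="trsnvnm" (len 7), cursors c1@4 c2@5 c3@6 c4@6, authorship .......
After op 3 (delete): buffer="trm" (len 3), cursors c1@2 c2@2 c3@2 c4@2, authorship ...
After op 4 (move_right): buffer="trm" (len 3), cursors c1@3 c2@3 c3@3 c4@3, authorship ...
After op 5 (move_right): buffer="trm" (len 3), cursors c1@3 c2@3 c3@3 c4@3, authorship ...
After op 6 (move_left): buffer="trm" (len 3), cursors c1@2 c2@2 c3@2 c4@2, authorship ...
After op 7 (move_left): buffer="trm" (len 3), cursors c1@1 c2@1 c3@1 c4@1, authorship ...
After op 8 (move_right): buffer="trm" (len 3), cursors c1@2 c2@2 c3@2 c4@2, authorship ...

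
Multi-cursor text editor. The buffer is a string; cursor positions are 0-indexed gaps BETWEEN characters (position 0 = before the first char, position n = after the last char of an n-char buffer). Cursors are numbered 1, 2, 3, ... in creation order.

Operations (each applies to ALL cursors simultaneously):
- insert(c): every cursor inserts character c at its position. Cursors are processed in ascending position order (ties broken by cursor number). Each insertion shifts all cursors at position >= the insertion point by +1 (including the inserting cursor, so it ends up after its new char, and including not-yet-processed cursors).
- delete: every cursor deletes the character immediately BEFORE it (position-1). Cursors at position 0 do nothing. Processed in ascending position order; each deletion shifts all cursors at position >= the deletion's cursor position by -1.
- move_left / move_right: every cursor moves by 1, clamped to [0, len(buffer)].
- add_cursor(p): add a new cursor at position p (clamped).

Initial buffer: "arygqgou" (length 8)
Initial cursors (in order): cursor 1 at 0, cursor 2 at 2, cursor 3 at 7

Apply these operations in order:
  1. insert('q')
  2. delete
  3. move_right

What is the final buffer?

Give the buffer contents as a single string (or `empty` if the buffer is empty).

After op 1 (insert('q')): buffer="qarqygqgoqu" (len 11), cursors c1@1 c2@4 c3@10, authorship 1..2.....3.
After op 2 (delete): buffer="arygqgou" (len 8), cursors c1@0 c2@2 c3@7, authorship ........
After op 3 (move_right): buffer="arygqgou" (len 8), cursors c1@1 c2@3 c3@8, authorship ........

Answer: arygqgou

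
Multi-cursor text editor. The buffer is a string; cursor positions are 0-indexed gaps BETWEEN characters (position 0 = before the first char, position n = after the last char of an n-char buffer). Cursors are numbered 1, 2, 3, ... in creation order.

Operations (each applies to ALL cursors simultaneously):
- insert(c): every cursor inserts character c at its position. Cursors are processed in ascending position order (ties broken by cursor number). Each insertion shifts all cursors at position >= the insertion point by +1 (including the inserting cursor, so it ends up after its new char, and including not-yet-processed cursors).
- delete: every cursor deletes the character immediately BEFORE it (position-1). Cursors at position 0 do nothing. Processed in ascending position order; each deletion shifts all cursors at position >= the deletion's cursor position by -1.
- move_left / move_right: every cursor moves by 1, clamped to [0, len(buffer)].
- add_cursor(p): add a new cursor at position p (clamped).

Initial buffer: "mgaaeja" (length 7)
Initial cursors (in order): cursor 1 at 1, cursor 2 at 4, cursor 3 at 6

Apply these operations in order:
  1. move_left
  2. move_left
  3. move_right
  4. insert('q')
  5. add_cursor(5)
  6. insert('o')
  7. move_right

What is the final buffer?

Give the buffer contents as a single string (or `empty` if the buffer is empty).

Answer: mqogaqooaeqoja

Derivation:
After op 1 (move_left): buffer="mgaaeja" (len 7), cursors c1@0 c2@3 c3@5, authorship .......
After op 2 (move_left): buffer="mgaaeja" (len 7), cursors c1@0 c2@2 c3@4, authorship .......
After op 3 (move_right): buffer="mgaaeja" (len 7), cursors c1@1 c2@3 c3@5, authorship .......
After op 4 (insert('q')): buffer="mqgaqaeqja" (len 10), cursors c1@2 c2@5 c3@8, authorship .1..2..3..
After op 5 (add_cursor(5)): buffer="mqgaqaeqja" (len 10), cursors c1@2 c2@5 c4@5 c3@8, authorship .1..2..3..
After op 6 (insert('o')): buffer="mqogaqooaeqoja" (len 14), cursors c1@3 c2@8 c4@8 c3@12, authorship .11..224..33..
After op 7 (move_right): buffer="mqogaqooaeqoja" (len 14), cursors c1@4 c2@9 c4@9 c3@13, authorship .11..224..33..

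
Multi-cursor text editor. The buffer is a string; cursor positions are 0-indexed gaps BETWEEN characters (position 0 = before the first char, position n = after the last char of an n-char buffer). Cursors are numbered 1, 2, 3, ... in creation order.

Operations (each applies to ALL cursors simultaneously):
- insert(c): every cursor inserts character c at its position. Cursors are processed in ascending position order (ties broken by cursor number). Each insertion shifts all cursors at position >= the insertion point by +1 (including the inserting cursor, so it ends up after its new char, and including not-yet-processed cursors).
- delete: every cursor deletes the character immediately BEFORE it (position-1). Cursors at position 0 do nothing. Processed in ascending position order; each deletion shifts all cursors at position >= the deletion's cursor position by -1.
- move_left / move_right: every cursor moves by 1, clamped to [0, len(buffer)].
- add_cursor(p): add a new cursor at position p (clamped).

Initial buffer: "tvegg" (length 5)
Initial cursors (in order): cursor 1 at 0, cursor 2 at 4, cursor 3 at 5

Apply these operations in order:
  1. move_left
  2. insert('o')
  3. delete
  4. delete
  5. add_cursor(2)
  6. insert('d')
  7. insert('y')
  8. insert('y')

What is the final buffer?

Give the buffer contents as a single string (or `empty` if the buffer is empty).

Answer: dyytvdddyyyyyyg

Derivation:
After op 1 (move_left): buffer="tvegg" (len 5), cursors c1@0 c2@3 c3@4, authorship .....
After op 2 (insert('o')): buffer="otveogog" (len 8), cursors c1@1 c2@5 c3@7, authorship 1...2.3.
After op 3 (delete): buffer="tvegg" (len 5), cursors c1@0 c2@3 c3@4, authorship .....
After op 4 (delete): buffer="tvg" (len 3), cursors c1@0 c2@2 c3@2, authorship ...
After op 5 (add_cursor(2)): buffer="tvg" (len 3), cursors c1@0 c2@2 c3@2 c4@2, authorship ...
After op 6 (insert('d')): buffer="dtvdddg" (len 7), cursors c1@1 c2@6 c3@6 c4@6, authorship 1..234.
After op 7 (insert('y')): buffer="dytvdddyyyg" (len 11), cursors c1@2 c2@10 c3@10 c4@10, authorship 11..234234.
After op 8 (insert('y')): buffer="dyytvdddyyyyyyg" (len 15), cursors c1@3 c2@14 c3@14 c4@14, authorship 111..234234234.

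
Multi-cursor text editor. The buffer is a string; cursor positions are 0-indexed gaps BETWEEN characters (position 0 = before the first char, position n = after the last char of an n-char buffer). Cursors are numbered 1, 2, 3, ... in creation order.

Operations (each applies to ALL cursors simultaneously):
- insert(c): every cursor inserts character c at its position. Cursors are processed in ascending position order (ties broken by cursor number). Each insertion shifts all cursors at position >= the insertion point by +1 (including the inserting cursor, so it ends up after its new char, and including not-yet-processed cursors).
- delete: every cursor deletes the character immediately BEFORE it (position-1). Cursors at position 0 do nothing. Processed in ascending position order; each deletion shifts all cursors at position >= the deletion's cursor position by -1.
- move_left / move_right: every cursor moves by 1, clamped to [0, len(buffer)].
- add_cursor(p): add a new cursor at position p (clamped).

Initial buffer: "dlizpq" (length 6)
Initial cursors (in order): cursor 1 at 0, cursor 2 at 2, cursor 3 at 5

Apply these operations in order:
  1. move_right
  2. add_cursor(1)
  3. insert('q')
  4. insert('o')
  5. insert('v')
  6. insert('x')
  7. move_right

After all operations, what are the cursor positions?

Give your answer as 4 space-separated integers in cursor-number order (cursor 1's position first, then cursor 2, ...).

Answer: 10 16 22 10

Derivation:
After op 1 (move_right): buffer="dlizpq" (len 6), cursors c1@1 c2@3 c3@6, authorship ......
After op 2 (add_cursor(1)): buffer="dlizpq" (len 6), cursors c1@1 c4@1 c2@3 c3@6, authorship ......
After op 3 (insert('q')): buffer="dqqliqzpqq" (len 10), cursors c1@3 c4@3 c2@6 c3@10, authorship .14..2...3
After op 4 (insert('o')): buffer="dqqooliqozpqqo" (len 14), cursors c1@5 c4@5 c2@9 c3@14, authorship .1414..22...33
After op 5 (insert('v')): buffer="dqqoovvliqovzpqqov" (len 18), cursors c1@7 c4@7 c2@12 c3@18, authorship .141414..222...333
After op 6 (insert('x')): buffer="dqqoovvxxliqovxzpqqovx" (len 22), cursors c1@9 c4@9 c2@15 c3@22, authorship .14141414..2222...3333
After op 7 (move_right): buffer="dqqoovvxxliqovxzpqqovx" (len 22), cursors c1@10 c4@10 c2@16 c3@22, authorship .14141414..2222...3333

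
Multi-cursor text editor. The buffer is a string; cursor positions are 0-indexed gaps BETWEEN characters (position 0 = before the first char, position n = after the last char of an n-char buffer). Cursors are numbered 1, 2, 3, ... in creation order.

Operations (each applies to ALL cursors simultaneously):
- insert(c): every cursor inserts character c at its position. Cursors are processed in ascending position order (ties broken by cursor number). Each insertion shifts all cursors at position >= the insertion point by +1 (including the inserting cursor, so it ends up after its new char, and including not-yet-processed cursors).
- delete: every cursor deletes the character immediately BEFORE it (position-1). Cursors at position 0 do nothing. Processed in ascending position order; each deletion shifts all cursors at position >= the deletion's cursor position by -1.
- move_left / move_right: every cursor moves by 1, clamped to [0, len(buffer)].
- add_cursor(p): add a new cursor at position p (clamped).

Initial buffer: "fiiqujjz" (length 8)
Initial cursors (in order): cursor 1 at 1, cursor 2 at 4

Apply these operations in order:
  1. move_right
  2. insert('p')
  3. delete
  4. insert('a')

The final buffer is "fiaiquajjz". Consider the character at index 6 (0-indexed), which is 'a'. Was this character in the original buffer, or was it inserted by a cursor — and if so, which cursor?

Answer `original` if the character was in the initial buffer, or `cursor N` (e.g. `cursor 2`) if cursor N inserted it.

Answer: cursor 2

Derivation:
After op 1 (move_right): buffer="fiiqujjz" (len 8), cursors c1@2 c2@5, authorship ........
After op 2 (insert('p')): buffer="fipiqupjjz" (len 10), cursors c1@3 c2@7, authorship ..1...2...
After op 3 (delete): buffer="fiiqujjz" (len 8), cursors c1@2 c2@5, authorship ........
After op 4 (insert('a')): buffer="fiaiquajjz" (len 10), cursors c1@3 c2@7, authorship ..1...2...
Authorship (.=original, N=cursor N): . . 1 . . . 2 . . .
Index 6: author = 2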